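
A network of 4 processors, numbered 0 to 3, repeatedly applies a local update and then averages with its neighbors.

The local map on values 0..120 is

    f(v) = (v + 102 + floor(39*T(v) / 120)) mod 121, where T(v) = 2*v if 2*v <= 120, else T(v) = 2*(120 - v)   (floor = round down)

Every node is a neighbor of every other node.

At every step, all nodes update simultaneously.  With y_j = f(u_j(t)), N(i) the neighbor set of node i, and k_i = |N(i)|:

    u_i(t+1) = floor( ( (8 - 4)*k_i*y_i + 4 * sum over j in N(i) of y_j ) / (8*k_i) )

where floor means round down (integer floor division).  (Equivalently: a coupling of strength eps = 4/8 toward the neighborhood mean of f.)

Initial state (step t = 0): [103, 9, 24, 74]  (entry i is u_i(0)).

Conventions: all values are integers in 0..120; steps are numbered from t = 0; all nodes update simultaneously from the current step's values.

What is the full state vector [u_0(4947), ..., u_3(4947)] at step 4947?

Simulating step by step:
t=0: [103, 9, 24, 74]
t=1: [84, 91, 59, 80]
t=2: [86, 87, 83, 86]
t=3: [88, 88, 88, 88]
t=4: [89, 89, 89, 89]
t=5: [90, 90, 90, 90]
t=6: [90, 90, 90, 90]

Answer: [90, 90, 90, 90]
Key observation: The state at step 5, [90, 90, 90, 90], reappears at step 6: the system is in a cycle of period 1 from step 5 on.  Therefore the state at step 4947 equals the state at step 5 + ((4947 - 5) mod 1) = 5, which is [90, 90, 90, 90].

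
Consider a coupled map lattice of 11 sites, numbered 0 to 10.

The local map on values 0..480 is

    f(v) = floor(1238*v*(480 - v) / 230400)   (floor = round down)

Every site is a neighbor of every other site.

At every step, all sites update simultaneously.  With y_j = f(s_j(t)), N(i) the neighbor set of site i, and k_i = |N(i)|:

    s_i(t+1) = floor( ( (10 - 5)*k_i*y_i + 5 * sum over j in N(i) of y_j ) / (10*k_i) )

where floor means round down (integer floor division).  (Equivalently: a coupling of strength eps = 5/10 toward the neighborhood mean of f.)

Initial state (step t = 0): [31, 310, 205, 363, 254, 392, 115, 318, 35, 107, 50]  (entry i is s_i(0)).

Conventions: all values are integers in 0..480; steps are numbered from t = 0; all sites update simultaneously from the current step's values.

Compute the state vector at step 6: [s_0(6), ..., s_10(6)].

Answer: [294, 294, 294, 294, 294, 294, 294, 294, 294, 294, 294]

Derivation:
t=0: [31, 310, 205, 363, 254, 392, 115, 318, 35, 107, 50]
t=1: [147, 242, 250, 217, 253, 197, 215, 238, 152, 210, 166]
t=2: [281, 302, 301, 300, 301, 297, 300, 302, 283, 299, 288]
t=3: [295, 290, 290, 291, 290, 292, 291, 290, 295, 291, 294]
t=4: [293, 295, 295, 294, 295, 294, 294, 295, 293, 294, 293]
t=5: [293, 293, 293, 293, 293, 293, 293, 293, 293, 293, 293]
t=6: [294, 294, 294, 294, 294, 294, 294, 294, 294, 294, 294]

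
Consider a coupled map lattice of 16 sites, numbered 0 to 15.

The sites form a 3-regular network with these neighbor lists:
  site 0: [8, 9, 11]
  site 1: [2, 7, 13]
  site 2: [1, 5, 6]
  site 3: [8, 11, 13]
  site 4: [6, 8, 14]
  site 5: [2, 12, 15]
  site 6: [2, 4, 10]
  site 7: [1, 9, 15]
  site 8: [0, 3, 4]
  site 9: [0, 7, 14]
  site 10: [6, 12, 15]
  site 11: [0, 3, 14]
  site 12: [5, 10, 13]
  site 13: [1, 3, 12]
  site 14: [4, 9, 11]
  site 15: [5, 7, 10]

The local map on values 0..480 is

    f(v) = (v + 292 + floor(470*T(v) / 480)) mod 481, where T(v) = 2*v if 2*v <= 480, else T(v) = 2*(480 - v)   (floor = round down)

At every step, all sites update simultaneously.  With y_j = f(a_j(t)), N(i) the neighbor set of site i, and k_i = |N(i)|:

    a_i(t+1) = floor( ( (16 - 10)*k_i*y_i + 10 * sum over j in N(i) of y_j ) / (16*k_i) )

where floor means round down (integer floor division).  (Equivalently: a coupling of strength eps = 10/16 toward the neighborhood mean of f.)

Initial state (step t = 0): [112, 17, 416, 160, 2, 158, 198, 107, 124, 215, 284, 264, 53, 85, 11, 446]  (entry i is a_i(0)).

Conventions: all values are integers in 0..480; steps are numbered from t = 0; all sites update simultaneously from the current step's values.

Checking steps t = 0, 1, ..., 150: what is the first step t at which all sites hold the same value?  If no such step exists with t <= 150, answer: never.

Answer: 33
Key observation: Synchronization is absorbing here: once all sites are equal they stay equal, and step 33 is the first all-equal step.

Derivation:
t=0: [112, 17, 416, 160, 2, 158, 198, 107, 124, 215, 284, 264, 53, 85, 11, 446]  (not all equal)
t=1: [186, 240, 343, 159, 298, 338, 383, 279, 217, 291, 422, 162, 338, 247, 280, 305]  (not all equal)
t=2: [388, 110, 335, 266, 348, 432, 400, 202, 400, 252, 393, 242, 328, 168, 256, 333]  (not all equal)
t=3: [232, 289, 335, 154, 314, 396, 391, 276, 306, 179, 397, 101, 375, 237, 109, 394]  (not all equal)
t=4: [194, 274, 415, 224, 370, 387, 401, 249, 323, 159, 376, 127, 307, 247, 237, 295]  (not all equal)
t=5: [333, 89, 289, 314, 323, 408, 374, 169, 426, 198, 415, 254, 338, 207, 191, 342]  (not all equal)
t=6: [320, 279, 349, 333, 396, 410, 411, 302, 403, 381, 391, 271, 396, 356, 320, 371]  (not all equal)
t=7: [324, 268, 305, 324, 381, 380, 376, 335, 396, 425, 374, 278, 377, 320, 326, 397]  (not all equal)
t=8: [314, 282, 336, 335, 394, 398, 403, 312, 402, 400, 386, 275, 400, 341, 316, 390]  (not all equal)
t=9: [322, 451, 413, 326, 385, 382, 382, 424, 397, 418, 373, 278, 382, 424, 323, 391]  (not all equal)
t=10: [316, 336, 359, 313, 392, 376, 379, 346, 401, 386, 385, 276, 377, 366, 318, 374]  (not all equal)
t=11: [324, 416, 403, 329, 390, 393, 387, 407, 402, 416, 386, 282, 390, 414, 325, 395]  (not all equal)
t=12: [414, 356, 366, 412, 388, 372, 376, 359, 397, 390, 378, 453, 372, 375, 416, 371]  (not all equal)
t=13: [354, 402, 398, 357, 373, 395, 389, 398, 365, 373, 391, 339, 392, 388, 355, 395]  (not all equal)
t=14: [408, 369, 370, 404, 395, 372, 378, 373, 402, 395, 375, 415, 375, 381, 406, 372]  (not all equal)
t=15: [362, 393, 394, 365, 371, 393, 386, 389, 365, 371, 391, 358, 390, 384, 363, 393]  (not all equal)
t=16: [402, 376, 375, 398, 395, 374, 381, 379, 400, 395, 376, 404, 377, 383, 400, 375]  (not all equal)
t=17: [366, 388, 389, 370, 372, 390, 384, 385, 368, 372, 388, 365, 388, 382, 368, 390]  (not all equal)
t=18: [398, 380, 379, 394, 393, 377, 383, 382, 397, 393, 379, 399, 379, 384, 396, 378]  (not all equal)
t=19: [370, 385, 386, 373, 374, 387, 382, 383, 371, 374, 386, 369, 386, 382, 371, 387]  (not all equal)
t=20: [395, 382, 381, 392, 391, 380, 384, 384, 394, 391, 381, 395, 381, 384, 394, 380]  (not all equal)
t=21: [373, 383, 384, 375, 376, 385, 382, 382, 373, 376, 384, 372, 384, 381, 374, 385]  (not all equal)
t=22: [392, 383, 383, 390, 389, 382, 384, 384, 391, 389, 383, 392, 383, 385, 391, 382]  (not all equal)
t=23: [375, 382, 383, 377, 378, 383, 381, 382, 376, 378, 383, 375, 383, 381, 376, 383]  (not all equal)
t=24: [390, 384, 383, 388, 388, 383, 384, 384, 389, 388, 383, 390, 383, 385, 389, 383]  (not all equal)
t=25: [377, 382, 383, 379, 379, 383, 382, 382, 378, 379, 383, 377, 382, 381, 378, 383]  (not all equal)
t=26: [388, 384, 383, 387, 386, 383, 384, 384, 387, 387, 383, 388, 383, 385, 387, 383]  (not all equal)
t=27: [379, 382, 383, 380, 381, 383, 382, 382, 380, 380, 383, 379, 382, 382, 380, 383]  (not all equal)
t=28: [386, 383, 383, 385, 385, 383, 383, 384, 386, 385, 383, 386, 383, 384, 386, 383]  (not all equal)
t=29: [381, 383, 383, 381, 381, 383, 382, 382, 381, 381, 383, 381, 383, 382, 381, 383]  (not all equal)
t=30: [385, 383, 383, 384, 384, 383, 383, 383, 385, 384, 383, 385, 383, 383, 385, 383]  (not all equal)
t=31: [382, 383, 383, 382, 382, 383, 383, 383, 382, 382, 383, 382, 383, 383, 382, 383]  (not all equal)
t=32: [384, 383, 383, 383, 383, 383, 383, 383, 384, 383, 383, 384, 383, 383, 384, 383]  (not all equal)
t=33: [383, 383, 383, 383, 383, 383, 383, 383, 383, 383, 383, 383, 383, 383, 383, 383]  (all equal)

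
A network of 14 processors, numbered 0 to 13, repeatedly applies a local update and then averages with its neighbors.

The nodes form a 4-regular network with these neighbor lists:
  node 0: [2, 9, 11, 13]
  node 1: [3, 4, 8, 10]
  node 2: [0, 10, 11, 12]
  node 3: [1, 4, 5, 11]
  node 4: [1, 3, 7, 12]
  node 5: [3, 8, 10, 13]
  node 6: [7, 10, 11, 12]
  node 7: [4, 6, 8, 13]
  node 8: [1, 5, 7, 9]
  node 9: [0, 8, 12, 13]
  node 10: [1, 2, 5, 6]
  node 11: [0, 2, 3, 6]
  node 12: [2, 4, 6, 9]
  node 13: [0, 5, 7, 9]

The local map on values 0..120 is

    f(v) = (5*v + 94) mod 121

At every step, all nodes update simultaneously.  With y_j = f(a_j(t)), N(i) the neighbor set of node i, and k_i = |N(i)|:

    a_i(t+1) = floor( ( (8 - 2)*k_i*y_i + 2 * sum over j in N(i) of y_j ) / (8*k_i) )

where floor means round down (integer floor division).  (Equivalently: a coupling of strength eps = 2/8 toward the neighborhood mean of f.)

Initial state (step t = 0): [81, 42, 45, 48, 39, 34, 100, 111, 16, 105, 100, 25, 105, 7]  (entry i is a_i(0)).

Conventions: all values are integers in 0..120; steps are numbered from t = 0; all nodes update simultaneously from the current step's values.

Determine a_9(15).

Simulating step by step:
t=0: [81, 42, 45, 48, 39, 34, 100, 111, 16, 105, 100, 25, 105, 7]
t=1: [23, 65, 72, 83, 48, 32, 99, 46, 48, 16, 99, 91, 26, 11]
t=2: [80, 61, 90, 32, 85, 24, 100, 81, 81, 59, 95, 68, 98, 35]
t=3: [19, 36, 61, 23, 36, 78, 99, 22, 21, 29, 82, 65, 89, 29]
t=4: [71, 37, 39, 73, 40, 19, 92, 83, 73, 108, 25, 60, 59, 105]
t=5: [72, 49, 50, 83, 50, 70, 63, 33, 81, 35, 87, 41, 31, 23]
t=6: [85, 84, 89, 39, 85, 71, 42, 28, 25, 32, 54, 59, 22, 79]
t=7: [32, 33, 50, 46, 43, 73, 60, 97, 88, 22, 15, 31, 72, 19]
t=8: [25, 28, 86, 73, 68, 87, 38, 84, 55, 76, 51, 19, 85, 68]
t=9: [91, 102, 49, 90, 70, 51, 46, 34, 23, 96, 95, 68, 42, 71]
t=10: [70, 109, 90, 68, 77, 100, 76, 37, 87, 86, 89, 72, 68, 82]
t=11: [73, 43, 63, 75, 100, 94, 99, 46, 47, 43, 60, 88, 73, 31]
t=12: [82, 71, 51, 98, 104, 74, 94, 80, 83, 68, 41, 59, 92, 25]
t=13: [33, 76, 91, 88, 23, 93, 70, 20, 35, 66, 66, 38, 69, 86]
t=14: [25, 97, 61, 57, 85, 67, 76, 69, 40, 55, 66, 44, 75, 44]
t=15: [85, 81, 48, 28, 44, 62, 102, 73, 54, 25, 65, 70, 91, 69]

Answer: a_9(15) = 25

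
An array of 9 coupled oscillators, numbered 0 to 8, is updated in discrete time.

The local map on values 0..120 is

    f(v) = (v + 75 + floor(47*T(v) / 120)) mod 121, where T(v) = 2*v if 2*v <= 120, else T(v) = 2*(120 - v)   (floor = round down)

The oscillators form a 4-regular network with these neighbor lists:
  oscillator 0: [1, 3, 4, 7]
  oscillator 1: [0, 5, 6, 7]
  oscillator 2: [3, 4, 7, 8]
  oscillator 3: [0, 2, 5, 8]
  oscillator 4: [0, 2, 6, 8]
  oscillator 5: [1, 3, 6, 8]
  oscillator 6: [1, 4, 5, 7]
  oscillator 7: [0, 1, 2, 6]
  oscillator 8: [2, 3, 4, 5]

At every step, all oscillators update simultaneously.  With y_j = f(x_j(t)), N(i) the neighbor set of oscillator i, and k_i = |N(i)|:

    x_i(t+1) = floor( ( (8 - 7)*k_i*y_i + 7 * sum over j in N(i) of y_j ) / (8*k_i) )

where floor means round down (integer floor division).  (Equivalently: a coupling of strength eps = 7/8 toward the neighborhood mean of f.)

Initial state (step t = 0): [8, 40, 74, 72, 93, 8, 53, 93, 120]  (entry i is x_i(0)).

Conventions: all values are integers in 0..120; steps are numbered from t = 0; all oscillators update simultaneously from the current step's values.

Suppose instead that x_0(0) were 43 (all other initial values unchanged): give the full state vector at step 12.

Answer: [61, 61, 61, 61, 61, 61, 61, 61, 61]
Key observation: This trace re-runs the system from the modified initial state.

Derivation:
t=0: [43, 40, 74, 72, 93, 8, 53, 93, 120]
t=1: [52, 54, 67, 64, 55, 57, 60, 45, 71]
t=2: [48, 49, 53, 57, 57, 58, 49, 52, 58]
t=3: [47, 45, 52, 50, 47, 49, 48, 42, 54]
t=4: [35, 35, 40, 43, 42, 41, 35, 37, 42]
t=5: [22, 19, 26, 24, 22, 23, 21, 18, 27]
t=6: [111, 111, 74, 65, 64, 88, 111, 86, 76]
t=7: [66, 69, 63, 66, 67, 67, 67, 69, 63]
t=8: [62, 62, 61, 61, 61, 61, 62, 61, 61]
t=9: [61, 61, 61, 61, 61, 61, 61, 61, 61]
t=10: [61, 61, 61, 61, 61, 61, 61, 61, 61]
t=11: [61, 61, 61, 61, 61, 61, 61, 61, 61]
t=12: [61, 61, 61, 61, 61, 61, 61, 61, 61]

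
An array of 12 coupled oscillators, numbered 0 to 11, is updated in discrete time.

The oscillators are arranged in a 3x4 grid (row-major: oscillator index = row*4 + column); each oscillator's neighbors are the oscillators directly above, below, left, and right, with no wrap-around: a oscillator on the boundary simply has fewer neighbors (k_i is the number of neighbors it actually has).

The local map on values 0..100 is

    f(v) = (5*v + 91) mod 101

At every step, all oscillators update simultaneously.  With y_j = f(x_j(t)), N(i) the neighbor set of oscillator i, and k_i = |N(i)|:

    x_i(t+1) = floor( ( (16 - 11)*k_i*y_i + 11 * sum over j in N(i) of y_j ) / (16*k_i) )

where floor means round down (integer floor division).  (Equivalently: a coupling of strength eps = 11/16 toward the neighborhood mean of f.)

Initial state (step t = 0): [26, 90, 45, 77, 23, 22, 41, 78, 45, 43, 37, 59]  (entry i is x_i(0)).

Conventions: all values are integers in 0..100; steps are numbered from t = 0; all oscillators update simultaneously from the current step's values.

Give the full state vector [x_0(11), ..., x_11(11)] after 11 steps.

Answer: [70, 73, 58, 42, 48, 59, 55, 63, 22, 43, 64, 68]

Derivation:
t=0: [26, 90, 45, 77, 23, 22, 41, 78, 45, 43, 37, 59]
t=1: [19, 41, 50, 53, 31, 54, 74, 81, 6, 43, 64, 77]
t=2: [74, 70, 58, 61, 51, 52, 51, 70, 22, 20, 32, 56]
t=3: [45, 53, 64, 68, 60, 51, 49, 58, 76, 73, 61, 50]
t=4: [52, 31, 28, 37, 55, 52, 48, 46, 69, 62, 57, 70]
t=5: [51, 42, 42, 39, 49, 55, 37, 37, 65, 65, 60, 42]
t=6: [58, 77, 89, 85, 37, 57, 78, 82, 19, 41, 69, 86]
t=7: [74, 64, 46, 47, 77, 77, 64, 54, 84, 72, 52, 49]
t=8: [44, 35, 14, 33, 53, 45, 35, 32, 42, 43, 34, 46]
t=9: [42, 38, 60, 54, 44, 35, 51, 46, 50, 40, 37, 42]
t=10: [60, 82, 68, 54, 48, 57, 55, 51, 45, 68, 76, 62]
t=11: [70, 73, 58, 42, 48, 59, 55, 63, 22, 43, 64, 68]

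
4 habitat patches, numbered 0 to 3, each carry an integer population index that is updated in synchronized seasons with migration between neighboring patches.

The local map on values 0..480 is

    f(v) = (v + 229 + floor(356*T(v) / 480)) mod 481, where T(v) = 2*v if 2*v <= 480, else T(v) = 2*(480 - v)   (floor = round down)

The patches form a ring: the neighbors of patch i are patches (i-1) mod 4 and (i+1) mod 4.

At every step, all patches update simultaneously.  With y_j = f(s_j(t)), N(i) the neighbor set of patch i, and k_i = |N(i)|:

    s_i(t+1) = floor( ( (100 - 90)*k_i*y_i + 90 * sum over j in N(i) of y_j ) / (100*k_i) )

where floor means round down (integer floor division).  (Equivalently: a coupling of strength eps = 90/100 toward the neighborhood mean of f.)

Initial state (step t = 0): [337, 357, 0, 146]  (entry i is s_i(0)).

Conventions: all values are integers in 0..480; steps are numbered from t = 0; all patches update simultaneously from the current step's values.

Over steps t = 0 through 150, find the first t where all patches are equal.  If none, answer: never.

Simulating step by step:
t=0: [337, 357, 0, 146]  (not all equal)
t=1: [208, 265, 201, 247]  (not all equal)
t=2: [328, 263, 326, 263]  (not all equal)
t=3: [328, 304, 329, 304]  (not all equal)
t=4: [311, 301, 311, 301]  (not all equal)
t=5: [313, 309, 313, 309]  (not all equal)
t=6: [309, 308, 309, 308]  (not all equal)
t=7: [310, 310, 310, 310]  (all equal)

Answer: 7
Key observation: Synchronization is absorbing here: once all patches are equal they stay equal, and step 7 is the first all-equal step.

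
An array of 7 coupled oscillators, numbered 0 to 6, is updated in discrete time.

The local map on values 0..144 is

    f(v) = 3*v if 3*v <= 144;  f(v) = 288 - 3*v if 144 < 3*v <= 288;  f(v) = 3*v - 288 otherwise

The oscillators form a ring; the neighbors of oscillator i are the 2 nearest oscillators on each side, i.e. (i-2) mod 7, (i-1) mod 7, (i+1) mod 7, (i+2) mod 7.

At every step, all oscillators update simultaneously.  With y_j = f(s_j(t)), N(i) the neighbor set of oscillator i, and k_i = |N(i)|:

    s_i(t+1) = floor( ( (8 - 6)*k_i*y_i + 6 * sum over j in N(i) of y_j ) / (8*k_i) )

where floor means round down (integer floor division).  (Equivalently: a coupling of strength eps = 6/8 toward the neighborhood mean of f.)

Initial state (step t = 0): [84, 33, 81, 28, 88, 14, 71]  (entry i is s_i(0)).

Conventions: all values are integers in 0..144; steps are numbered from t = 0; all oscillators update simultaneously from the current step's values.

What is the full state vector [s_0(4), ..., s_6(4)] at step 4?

Answer: [116, 122, 119, 111, 102, 101, 108]

Derivation:
t=0: [84, 33, 81, 28, 88, 14, 71]
t=1: [57, 69, 56, 60, 52, 51, 56]
t=2: [114, 107, 112, 114, 123, 123, 117]
t=3: [55, 49, 53, 59, 66, 67, 62]
t=4: [116, 122, 119, 111, 102, 101, 108]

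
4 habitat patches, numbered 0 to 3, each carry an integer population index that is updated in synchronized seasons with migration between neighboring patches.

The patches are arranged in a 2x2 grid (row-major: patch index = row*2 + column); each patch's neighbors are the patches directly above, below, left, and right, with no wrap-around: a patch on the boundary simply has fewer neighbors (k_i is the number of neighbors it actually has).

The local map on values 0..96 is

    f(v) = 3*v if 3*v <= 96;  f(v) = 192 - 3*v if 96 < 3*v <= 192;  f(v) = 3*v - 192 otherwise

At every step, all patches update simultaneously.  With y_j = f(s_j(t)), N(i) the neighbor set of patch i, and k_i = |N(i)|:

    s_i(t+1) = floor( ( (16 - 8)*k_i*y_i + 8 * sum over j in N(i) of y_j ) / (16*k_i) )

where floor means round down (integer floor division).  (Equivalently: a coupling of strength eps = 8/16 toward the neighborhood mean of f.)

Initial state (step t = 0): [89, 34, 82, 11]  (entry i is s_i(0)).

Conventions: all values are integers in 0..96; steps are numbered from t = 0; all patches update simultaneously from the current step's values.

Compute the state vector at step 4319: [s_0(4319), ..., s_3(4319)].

Answer: [77, 77, 63, 63]
Key observation: The state at step 24, [30, 30, 12, 12], reappears at step 30: the system is in a cycle of period 6 from step 24 on.  Therefore the state at step 4319 equals the state at step 24 + ((4319 - 24) mod 6) = 29, which is [77, 77, 63, 63].

Derivation:
t=0: [89, 34, 82, 11]
t=1: [73, 72, 54, 52]
t=2: [27, 27, 30, 31]
t=3: [83, 84, 88, 89]
t=4: [61, 63, 69, 70]
t=5: [9, 8, 14, 13]
t=6: [30, 28, 37, 36]
t=7: [86, 85, 84, 83]
t=8: [63, 62, 60, 59]
t=9: [6, 7, 10, 12]
t=10: [21, 24, 28, 30]
t=11: [70, 74, 80, 84]
t=12: [28, 34, 43, 49]
t=13: [80, 77, 63, 60]
t=14: [34, 34, 16, 16]
t=15: [79, 79, 58, 58]
t=16: [38, 38, 24, 24]
t=17: [76, 76, 73, 73]
t=18: [33, 33, 29, 29]
t=19: [91, 91, 88, 88]
t=20: [78, 78, 74, 74]
t=21: [39, 39, 33, 33]
t=22: [79, 79, 88, 88]
t=23: [51, 51, 65, 65]
t=24: [30, 30, 12, 12]
t=25: [76, 76, 49, 49]
t=26: [38, 38, 42, 42]
t=27: [75, 75, 69, 69]
t=28: [28, 28, 19, 19]
t=29: [77, 77, 63, 63]
t=30: [30, 30, 12, 12]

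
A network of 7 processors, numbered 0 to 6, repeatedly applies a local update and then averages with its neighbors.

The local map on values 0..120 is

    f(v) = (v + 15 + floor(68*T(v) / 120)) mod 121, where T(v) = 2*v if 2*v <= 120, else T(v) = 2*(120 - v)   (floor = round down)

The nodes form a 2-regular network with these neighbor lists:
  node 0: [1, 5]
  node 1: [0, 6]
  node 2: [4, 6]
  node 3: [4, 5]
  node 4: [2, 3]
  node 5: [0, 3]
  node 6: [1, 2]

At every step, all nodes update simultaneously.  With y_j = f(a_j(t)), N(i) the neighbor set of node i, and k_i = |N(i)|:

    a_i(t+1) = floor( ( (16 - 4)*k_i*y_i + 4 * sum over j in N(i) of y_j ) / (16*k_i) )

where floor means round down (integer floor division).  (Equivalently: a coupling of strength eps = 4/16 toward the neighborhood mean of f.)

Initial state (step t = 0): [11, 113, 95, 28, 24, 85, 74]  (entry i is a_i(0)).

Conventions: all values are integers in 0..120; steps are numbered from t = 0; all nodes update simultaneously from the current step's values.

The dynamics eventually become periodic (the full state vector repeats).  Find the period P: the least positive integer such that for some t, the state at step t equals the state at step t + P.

Answer: 4
Key observation: The state at step 31, [74, 37, 36, 69, 69, 36, 74], reappears at step 35 — and no state repeats earlier — so the cycle the system enters has period 4.

Derivation:
t=0: [11, 113, 95, 28, 24, 85, 74]
t=1: [32, 17, 23, 66, 60, 27, 18]
t=2: [77, 55, 57, 27, 27, 67, 54]
t=3: [18, 11, 21, 65, 64, 27, 10]
t=4: [53, 39, 51, 27, 25, 63, 39]
t=5: [20, 86, 22, 65, 60, 25, 86]
t=6: [53, 22, 50, 27, 26, 60, 23]
t=7: [15, 54, 16, 65, 61, 26, 55]
t=8: [45, 14, 40, 27, 24, 61, 15]
t=9: [91, 52, 89, 64, 71, 38, 53]
t=10: [25, 6, 16, 30, 19, 76, 8]
t=11: [56, 32, 47, 68, 57, 32, 33]
t=12: [30, 74, 98, 27, 28, 66, 88]
t=13: [64, 27, 23, 65, 66, 34, 18]
t=14: [35, 63, 57, 29, 26, 70, 56]
t=15: [71, 28, 21, 68, 63, 35, 14]
t=16: [35, 63, 52, 28, 25, 71, 49]
t=17: [71, 41, 26, 66, 60, 35, 92]
t=18: [38, 81, 57, 29, 27, 71, 34]
t=19: [76, 37, 31, 68, 65, 36, 69]
t=20: [37, 74, 65, 29, 28, 73, 36]
t=21: [74, 38, 36, 68, 67, 36, 73]
t=22: [38, 77, 73, 29, 29, 73, 38]
t=23: [76, 38, 36, 69, 69, 36, 76]
t=24: [37, 76, 73, 28, 28, 73, 37]
t=25: [74, 37, 35, 67, 67, 35, 74]
t=26: [37, 74, 71, 29, 29, 71, 37]
t=27: [74, 38, 36, 69, 69, 36, 74]
t=28: [38, 77, 73, 28, 28, 73, 38]
t=29: [76, 38, 36, 67, 67, 36, 76]
t=30: [37, 76, 73, 29, 29, 73, 37]
t=31: [74, 37, 36, 69, 69, 36, 74]
t=32: [38, 74, 73, 28, 28, 73, 38]
t=33: [77, 39, 36, 67, 67, 36, 77]
t=34: [37, 78, 73, 29, 29, 73, 37]
t=35: [74, 37, 36, 69, 69, 36, 74]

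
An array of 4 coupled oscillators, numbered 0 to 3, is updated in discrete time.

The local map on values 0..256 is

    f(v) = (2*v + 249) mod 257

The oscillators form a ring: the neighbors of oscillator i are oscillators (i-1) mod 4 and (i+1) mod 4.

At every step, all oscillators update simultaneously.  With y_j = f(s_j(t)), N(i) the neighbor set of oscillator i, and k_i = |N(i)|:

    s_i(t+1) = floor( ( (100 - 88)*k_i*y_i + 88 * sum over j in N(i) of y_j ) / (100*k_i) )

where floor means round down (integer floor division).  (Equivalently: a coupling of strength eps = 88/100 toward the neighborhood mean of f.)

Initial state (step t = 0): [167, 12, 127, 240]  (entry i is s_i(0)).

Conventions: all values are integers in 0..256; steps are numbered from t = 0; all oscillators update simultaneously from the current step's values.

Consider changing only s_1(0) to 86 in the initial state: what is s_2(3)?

Simulating step by step:
t=0: [167, 86, 127, 240]
t=1: [175, 158, 196, 164]
t=2: [60, 99, 65, 100]
t=3: [181, 125, 182, 126]

Answer: s_2(3) = 182
Key observation: This trace re-runs the system from the modified initial state.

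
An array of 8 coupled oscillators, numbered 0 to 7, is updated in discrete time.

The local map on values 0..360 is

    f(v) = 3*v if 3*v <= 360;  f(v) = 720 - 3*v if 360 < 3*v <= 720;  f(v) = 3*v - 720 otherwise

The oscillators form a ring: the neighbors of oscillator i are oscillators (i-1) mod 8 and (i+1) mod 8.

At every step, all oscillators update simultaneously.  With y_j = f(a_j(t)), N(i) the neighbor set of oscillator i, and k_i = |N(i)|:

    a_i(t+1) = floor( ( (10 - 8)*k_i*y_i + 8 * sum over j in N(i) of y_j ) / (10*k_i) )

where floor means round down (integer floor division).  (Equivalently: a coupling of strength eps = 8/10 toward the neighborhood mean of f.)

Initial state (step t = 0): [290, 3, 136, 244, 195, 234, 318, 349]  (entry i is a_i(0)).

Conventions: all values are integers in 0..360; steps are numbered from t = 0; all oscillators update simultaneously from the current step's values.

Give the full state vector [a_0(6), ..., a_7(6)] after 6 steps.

Simulating step by step:
t=0: [290, 3, 136, 244, 195, 234, 318, 349]
t=1: [164, 186, 70, 181, 39, 151, 184, 219]
t=2: [135, 207, 177, 166, 201, 167, 165, 171]
t=3: [185, 221, 166, 166, 199, 180, 215, 257]
t=4: [76, 166, 156, 182, 185, 115, 107, 106]
t=5: [261, 236, 208, 201, 240, 263, 329, 283]
t=6: [69, 66, 70, 61, 74, 120, 132, 157]

Answer: [69, 66, 70, 61, 74, 120, 132, 157]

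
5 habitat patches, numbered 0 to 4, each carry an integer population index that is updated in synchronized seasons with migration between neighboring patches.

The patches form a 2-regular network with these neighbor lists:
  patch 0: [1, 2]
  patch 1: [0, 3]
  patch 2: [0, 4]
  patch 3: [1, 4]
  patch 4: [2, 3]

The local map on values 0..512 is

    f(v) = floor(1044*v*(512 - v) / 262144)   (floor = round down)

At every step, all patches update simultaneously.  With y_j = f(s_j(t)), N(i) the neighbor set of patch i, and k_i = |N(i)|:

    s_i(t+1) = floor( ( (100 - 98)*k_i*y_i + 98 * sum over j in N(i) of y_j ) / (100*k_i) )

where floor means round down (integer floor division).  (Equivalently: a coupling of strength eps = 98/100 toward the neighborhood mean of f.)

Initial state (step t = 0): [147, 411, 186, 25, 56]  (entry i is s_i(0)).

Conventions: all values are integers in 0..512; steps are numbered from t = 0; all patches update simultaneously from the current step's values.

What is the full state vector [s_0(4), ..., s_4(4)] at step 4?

Simulating step by step:
t=0: [147, 411, 186, 25, 56]
t=1: [203, 131, 158, 131, 143]
t=2: [210, 222, 229, 203, 210]
t=3: [256, 250, 252, 253, 253]
t=4: [260, 260, 260, 260, 260]

Answer: [260, 260, 260, 260, 260]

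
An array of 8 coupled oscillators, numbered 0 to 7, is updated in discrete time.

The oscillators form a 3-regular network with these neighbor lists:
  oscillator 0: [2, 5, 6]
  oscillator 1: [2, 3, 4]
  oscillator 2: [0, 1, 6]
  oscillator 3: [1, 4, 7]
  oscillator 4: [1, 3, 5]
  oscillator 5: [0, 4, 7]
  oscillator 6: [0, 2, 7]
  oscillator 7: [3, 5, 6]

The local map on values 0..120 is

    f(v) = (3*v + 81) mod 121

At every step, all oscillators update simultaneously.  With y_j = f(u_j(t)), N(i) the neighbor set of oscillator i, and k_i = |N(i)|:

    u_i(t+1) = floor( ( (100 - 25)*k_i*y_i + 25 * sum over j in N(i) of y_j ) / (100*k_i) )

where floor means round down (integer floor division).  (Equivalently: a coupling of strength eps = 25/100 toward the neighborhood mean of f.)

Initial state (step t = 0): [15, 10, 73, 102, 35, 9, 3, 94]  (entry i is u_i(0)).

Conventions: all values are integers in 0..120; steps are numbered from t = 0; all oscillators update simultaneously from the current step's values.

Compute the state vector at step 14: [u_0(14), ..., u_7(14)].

Answer: [38, 71, 14, 96, 79, 38, 39, 46]

Derivation:
t=0: [15, 10, 73, 102, 35, 9, 3, 94]
t=1: [25, 95, 60, 32, 69, 86, 72, 18]
t=2: [40, 12, 22, 47, 47, 80, 46, 27]
t=3: [76, 106, 44, 97, 100, 77, 85, 53]
t=4: [71, 36, 85, 21, 23, 69, 93, 103]
t=5: [60, 63, 90, 27, 33, 43, 102, 35]
t=6: [32, 38, 87, 43, 57, 78, 34, 61]
t=7: [61, 72, 91, 75, 27, 62, 61, 35]
t=8: [29, 59, 92, 61, 42, 29, 33, 58]
t=9: [53, 30, 96, 26, 71, 47, 58, 20]
t=10: [99, 45, 19, 38, 54, 91, 21, 27]
t=11: [23, 78, 23, 66, 24, 88, 23, 48]
t=12: [35, 62, 32, 45, 41, 91, 35, 92]
t=13: [68, 38, 54, 89, 81, 105, 68, 108]
t=14: [38, 71, 14, 96, 79, 38, 39, 46]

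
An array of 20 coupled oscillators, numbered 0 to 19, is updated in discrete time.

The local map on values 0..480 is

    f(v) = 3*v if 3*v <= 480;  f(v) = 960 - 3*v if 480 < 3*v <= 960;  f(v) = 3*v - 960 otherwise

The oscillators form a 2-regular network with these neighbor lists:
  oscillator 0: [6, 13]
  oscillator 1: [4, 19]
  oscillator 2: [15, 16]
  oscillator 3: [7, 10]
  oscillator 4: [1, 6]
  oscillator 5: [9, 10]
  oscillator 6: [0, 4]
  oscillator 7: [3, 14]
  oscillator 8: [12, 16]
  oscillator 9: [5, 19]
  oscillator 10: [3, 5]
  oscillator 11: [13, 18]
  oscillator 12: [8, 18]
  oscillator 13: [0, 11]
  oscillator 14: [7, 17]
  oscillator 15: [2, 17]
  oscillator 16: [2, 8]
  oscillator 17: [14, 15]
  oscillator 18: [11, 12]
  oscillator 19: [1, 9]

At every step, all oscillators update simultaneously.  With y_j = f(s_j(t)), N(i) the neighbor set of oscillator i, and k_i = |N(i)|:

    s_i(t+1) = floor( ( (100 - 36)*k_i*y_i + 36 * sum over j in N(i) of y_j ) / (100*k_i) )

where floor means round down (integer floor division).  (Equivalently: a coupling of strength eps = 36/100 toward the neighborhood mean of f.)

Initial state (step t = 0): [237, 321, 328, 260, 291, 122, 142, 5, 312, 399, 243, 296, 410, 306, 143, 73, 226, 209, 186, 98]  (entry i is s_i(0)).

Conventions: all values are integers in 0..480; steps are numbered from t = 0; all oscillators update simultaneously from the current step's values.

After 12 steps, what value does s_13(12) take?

Simulating step by step:
t=0: [237, 321, 328, 260, 291, 122, 142, 5, 312, 399, 243, 296, 410, 306, 143, 73, 226, 209, 186, 98]
t=1: [243, 70, 105, 159, 132, 318, 333, 119, 114, 270, 246, 126, 249, 84, 337, 204, 189, 329, 318, 231]
t=2: [200, 253, 334, 409, 298, 70, 137, 323, 327, 145, 229, 288, 198, 270, 101, 284, 369, 89, 110, 235]
t=3: [331, 186, 72, 221, 152, 261, 339, 108, 105, 362, 260, 147, 297, 178, 243, 124, 105, 244, 294, 277]
t=4: [108, 362, 261, 280, 374, 168, 124, 302, 270, 135, 200, 372, 114, 357, 247, 318, 297, 254, 141, 177]
t=5: [294, 187, 126, 151, 193, 429, 325, 95, 169, 418, 334, 195, 322, 157, 185, 71, 103, 167, 360, 370]
t=6: [137, 350, 335, 348, 318, 269, 92, 336, 346, 274, 167, 346, 106, 382, 393, 286, 347, 405, 145, 220]
t=7: [346, 112, 61, 145, 69, 205, 251, 85, 121, 169, 336, 161, 295, 207, 194, 119, 73, 220, 349, 233]
t=8: [148, 299, 220, 332, 230, 310, 183, 309, 285, 399, 171, 381, 129, 316, 341, 315, 238, 324, 155, 309]
t=9: [360, 94, 238, 109, 258, 142, 391, 38, 181, 163, 297, 202, 350, 120, 48, 65, 230, 21, 400, 75]
t=10: [179, 254, 241, 242, 208, 369, 191, 157, 331, 418, 179, 334, 175, 315, 124, 180, 292, 101, 233, 279]
t=11: [343, 209, 242, 310, 320, 223, 384, 410, 114, 236, 339, 76, 331, 93, 377, 366, 102, 336, 252, 167]
t=12: [128, 295, 229, 78, 94, 241, 135, 208, 279, 296, 94, 232, 119, 232, 166, 139, 299, 86, 177, 399]

Answer: s_13(12) = 232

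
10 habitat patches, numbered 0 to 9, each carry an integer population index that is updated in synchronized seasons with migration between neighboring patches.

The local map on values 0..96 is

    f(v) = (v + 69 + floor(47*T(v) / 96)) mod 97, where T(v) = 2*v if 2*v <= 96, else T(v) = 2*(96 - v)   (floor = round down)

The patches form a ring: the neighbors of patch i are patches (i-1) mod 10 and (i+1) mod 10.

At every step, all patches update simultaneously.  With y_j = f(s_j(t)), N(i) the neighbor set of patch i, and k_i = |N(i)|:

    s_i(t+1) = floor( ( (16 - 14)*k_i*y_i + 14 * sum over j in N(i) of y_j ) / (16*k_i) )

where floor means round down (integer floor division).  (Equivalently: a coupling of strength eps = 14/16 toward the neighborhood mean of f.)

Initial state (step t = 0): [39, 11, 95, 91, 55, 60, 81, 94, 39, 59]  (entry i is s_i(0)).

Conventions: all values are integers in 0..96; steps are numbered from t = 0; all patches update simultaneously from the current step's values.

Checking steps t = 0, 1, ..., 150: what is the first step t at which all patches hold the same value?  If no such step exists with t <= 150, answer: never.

Simulating step by step:
t=0: [39, 11, 95, 91, 55, 60, 81, 94, 39, 59]  (not all equal)
t=1: [74, 62, 77, 67, 67, 67, 67, 59, 64, 51]  (not all equal)
t=2: [67, 67, 67, 67, 67, 67, 67, 67, 67, 67]  (all equal)

Answer: 2
Key observation: Synchronization is absorbing here: once all patches are equal they stay equal, and step 2 is the first all-equal step.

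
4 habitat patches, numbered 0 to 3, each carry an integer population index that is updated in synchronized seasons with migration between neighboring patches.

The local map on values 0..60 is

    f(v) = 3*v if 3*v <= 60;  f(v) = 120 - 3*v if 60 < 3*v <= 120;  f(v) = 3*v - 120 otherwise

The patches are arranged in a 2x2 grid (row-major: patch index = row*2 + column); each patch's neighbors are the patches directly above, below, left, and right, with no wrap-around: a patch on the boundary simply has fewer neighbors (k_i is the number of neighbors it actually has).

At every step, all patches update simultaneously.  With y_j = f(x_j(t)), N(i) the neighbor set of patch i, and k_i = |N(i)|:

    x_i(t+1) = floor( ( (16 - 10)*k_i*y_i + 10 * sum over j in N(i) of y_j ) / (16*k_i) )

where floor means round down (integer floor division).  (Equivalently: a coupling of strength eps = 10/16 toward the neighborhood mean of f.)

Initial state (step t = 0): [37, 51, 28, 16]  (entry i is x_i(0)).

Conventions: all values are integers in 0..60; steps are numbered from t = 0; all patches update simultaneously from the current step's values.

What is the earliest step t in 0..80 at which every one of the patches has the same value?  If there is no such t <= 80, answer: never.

Answer: 21
Key observation: Synchronization is absorbing here: once all patches are equal they stay equal, and step 21 is the first all-equal step.

Derivation:
t=0: [37, 51, 28, 16]  (not all equal)
t=1: [24, 30, 31, 39]  (not all equal)
t=2: [35, 27, 26, 18]  (not all equal)
t=3: [30, 36, 37, 45]  (not all equal)
t=4: [17, 18, 17, 12]  (not all equal)
t=5: [51, 47, 46, 46]  (not all equal)
t=6: [24, 23, 22, 18]  (not all equal)
t=7: [50, 51, 52, 53]  (not all equal)
t=8: [32, 33, 35, 36]  (not all equal)
t=9: [20, 19, 16, 15]  (not all equal)
t=10: [55, 54, 50, 49]  (not all equal)
t=11: [39, 38, 33, 32]  (not all equal)
t=12: [9, 10, 16, 17]  (not all equal)
t=13: [34, 35, 42, 43]  (not all equal)
t=14: [13, 14, 10, 9]  (not all equal)
t=15: [37, 36, 31, 32]  (not all equal)
t=16: [15, 14, 20, 21]  (not all equal)
t=17: [48, 47, 54, 53]  (not all equal)
t=18: [28, 27, 35, 34]  (not all equal)
t=19: [30, 31, 22, 23]  (not all equal)
t=20: [36, 35, 45, 44]  (not all equal)
t=21: [13, 13, 13, 13]  (all equal)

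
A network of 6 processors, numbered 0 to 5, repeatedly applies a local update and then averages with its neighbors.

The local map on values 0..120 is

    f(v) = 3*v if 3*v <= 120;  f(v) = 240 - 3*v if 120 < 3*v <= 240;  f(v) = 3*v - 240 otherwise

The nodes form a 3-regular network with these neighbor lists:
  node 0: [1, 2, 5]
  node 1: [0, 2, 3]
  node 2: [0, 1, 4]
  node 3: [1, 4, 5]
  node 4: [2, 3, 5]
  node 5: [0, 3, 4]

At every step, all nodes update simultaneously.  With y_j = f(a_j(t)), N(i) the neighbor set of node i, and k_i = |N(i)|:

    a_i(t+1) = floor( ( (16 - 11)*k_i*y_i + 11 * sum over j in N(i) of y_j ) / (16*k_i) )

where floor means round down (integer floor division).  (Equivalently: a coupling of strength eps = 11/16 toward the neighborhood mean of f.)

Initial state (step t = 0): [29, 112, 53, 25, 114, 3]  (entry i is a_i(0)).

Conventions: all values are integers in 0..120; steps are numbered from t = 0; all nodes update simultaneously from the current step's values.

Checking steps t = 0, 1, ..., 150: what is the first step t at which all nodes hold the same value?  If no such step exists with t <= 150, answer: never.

Simulating step by step:
t=0: [29, 112, 53, 25, 114, 3]  (not all equal)
t=1: [69, 85, 90, 70, 69, 63]  (not all equal)
t=2: [32, 26, 27, 32, 35, 37]  (not all equal)
t=3: [91, 86, 89, 97, 98, 102]  (not all equal)
t=4: [35, 31, 32, 47, 49, 52]  (not all equal)
t=5: [95, 97, 96, 92, 93, 94]  (not all equal)
t=6: [46, 45, 45, 41, 41, 40]  (not all equal)
t=7: [107, 107, 107, 114, 114, 114]  (not all equal)
t=8: [85, 85, 85, 97, 97, 97]  (not all equal)
t=9: [23, 23, 23, 42, 42, 42]  (not all equal)
t=10: [79, 79, 79, 103, 103, 103]  (not all equal)
t=11: [18, 18, 18, 53, 53, 53]  (not all equal)
t=12: [60, 60, 60, 74, 74, 74]  (not all equal)
t=13: [50, 50, 50, 27, 27, 27]  (not all equal)
t=14: [87, 87, 87, 83, 83, 83]  (not all equal)
t=15: [18, 18, 18, 11, 11, 11]  (not all equal)
t=16: [49, 49, 49, 37, 37, 37]  (not all equal)
t=17: [97, 97, 97, 106, 106, 106]  (not all equal)
t=18: [57, 57, 57, 71, 71, 71]  (not all equal)
t=19: [59, 59, 59, 36, 36, 36]  (not all equal)
t=20: [73, 73, 73, 97, 97, 97]  (not all equal)
t=21: [27, 27, 27, 44, 44, 44]  (not all equal)
t=22: [87, 87, 87, 101, 101, 101]  (not all equal)
t=23: [30, 30, 30, 53, 53, 53]  (not all equal)
t=24: [87, 87, 87, 83, 83, 83]  (not all equal)

Answer: never
Key observation: The state at step 14 reappears at step 24 — the system is in a cycle of period 10 from step 14 on.  No step 0..24 is synchronized, and the cycle repeats forever, so no step up to 150 (or ever) has all nodes equal.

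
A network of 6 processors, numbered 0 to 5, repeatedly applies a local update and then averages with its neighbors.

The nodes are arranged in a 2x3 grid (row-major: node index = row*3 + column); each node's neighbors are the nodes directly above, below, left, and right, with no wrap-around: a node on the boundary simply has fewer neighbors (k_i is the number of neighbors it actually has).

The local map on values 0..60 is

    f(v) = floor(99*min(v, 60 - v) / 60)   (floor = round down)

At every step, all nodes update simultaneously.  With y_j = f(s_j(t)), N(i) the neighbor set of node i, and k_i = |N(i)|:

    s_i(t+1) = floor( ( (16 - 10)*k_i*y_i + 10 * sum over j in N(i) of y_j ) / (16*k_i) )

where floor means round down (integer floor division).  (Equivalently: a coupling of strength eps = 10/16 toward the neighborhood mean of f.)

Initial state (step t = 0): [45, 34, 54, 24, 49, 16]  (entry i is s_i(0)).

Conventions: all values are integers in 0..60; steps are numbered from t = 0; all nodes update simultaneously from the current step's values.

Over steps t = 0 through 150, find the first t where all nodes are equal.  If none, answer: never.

Simulating step by step:
t=0: [45, 34, 54, 24, 49, 16]  (not all equal)
t=1: [34, 26, 24, 27, 29, 18]  (not all equal)
t=2: [42, 42, 36, 44, 41, 37]  (not all equal)
t=3: [28, 31, 35, 28, 30, 35]  (not all equal)
t=4: [46, 45, 42, 46, 46, 43]  (not all equal)
t=5: [23, 24, 27, 23, 24, 26]  (not all equal)
t=6: [37, 39, 41, 37, 39, 41]  (not all equal)
t=7: [36, 34, 31, 36, 34, 31]  (not all equal)
t=8: [39, 42, 45, 39, 42, 45]  (not all equal)
t=9: [32, 29, 25, 32, 29, 25]  (not all equal)
t=10: [46, 45, 42, 46, 45, 42]  (not all equal)
t=11: [23, 24, 27, 23, 24, 27]  (not all equal)
t=12: [37, 39, 42, 37, 39, 42]  (not all equal)
t=13: [36, 33, 30, 36, 33, 30]  (not all equal)
t=14: [40, 44, 47, 40, 44, 47]  (not all equal)
t=15: [30, 26, 22, 30, 26, 22]  (not all equal)
t=16: [46, 42, 37, 46, 42, 37]  (not all equal)
t=17: [24, 29, 34, 24, 29, 34]  (not all equal)
t=18: [41, 44, 43, 41, 44, 43]  (not all equal)
t=19: [29, 27, 27, 29, 27, 27]  (not all equal)
t=20: [46, 44, 44, 46, 44, 44]  (not all equal)
t=21: [23, 25, 26, 23, 25, 26]  (not all equal)
t=22: [38, 40, 41, 38, 40, 41]  (not all equal)
t=23: [35, 33, 31, 35, 33, 31]  (not all equal)
t=24: [41, 44, 46, 41, 44, 46]  (not all equal)
t=25: [29, 26, 23, 29, 26, 23]  (not all equal)
t=26: [45, 42, 38, 45, 42, 38]  (not all equal)
t=27: [25, 29, 33, 25, 29, 33]  (not all equal)
t=28: [42, 45, 44, 42, 45, 44]  (not all equal)
t=29: [27, 25, 25, 27, 25, 25]  (not all equal)
t=30: [43, 41, 41, 43, 41, 41]  (not all equal)
t=31: [28, 30, 31, 28, 30, 31]  (not all equal)
t=32: [46, 47, 47, 46, 47, 47]  (not all equal)
t=33: [22, 21, 21, 22, 21, 21]  (not all equal)
t=34: [35, 34, 34, 35, 34, 34]  (not all equal)
t=35: [41, 41, 42, 41, 41, 42]  (not all equal)
t=36: [31, 30, 29, 31, 30, 29]  (not all equal)
t=37: [47, 48, 47, 47, 48, 47]  (not all equal)
t=38: [20, 19, 20, 20, 19, 20]  (not all equal)
t=39: [32, 31, 32, 32, 31, 32]  (not all equal)
t=40: [46, 46, 46, 46, 46, 46]  (all equal)

Answer: 40
Key observation: Synchronization is absorbing here: once all nodes are equal they stay equal, and step 40 is the first all-equal step.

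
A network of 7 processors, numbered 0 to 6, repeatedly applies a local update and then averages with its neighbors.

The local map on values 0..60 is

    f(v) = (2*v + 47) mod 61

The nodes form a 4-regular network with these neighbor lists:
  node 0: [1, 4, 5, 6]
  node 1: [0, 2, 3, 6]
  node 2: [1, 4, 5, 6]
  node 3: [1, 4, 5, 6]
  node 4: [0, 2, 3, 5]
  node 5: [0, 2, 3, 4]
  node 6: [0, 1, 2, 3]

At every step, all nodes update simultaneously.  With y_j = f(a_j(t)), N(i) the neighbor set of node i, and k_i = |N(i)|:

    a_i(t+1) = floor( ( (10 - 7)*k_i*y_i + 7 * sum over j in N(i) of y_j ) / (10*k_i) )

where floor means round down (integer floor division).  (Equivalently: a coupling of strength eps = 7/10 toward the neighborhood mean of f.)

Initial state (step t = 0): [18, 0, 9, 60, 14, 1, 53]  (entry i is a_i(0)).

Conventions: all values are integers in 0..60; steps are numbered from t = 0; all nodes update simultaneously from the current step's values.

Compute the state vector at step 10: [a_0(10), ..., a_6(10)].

Answer: [24, 26, 24, 24, 22, 22, 26]

Derivation:
t=0: [18, 0, 9, 60, 14, 1, 53]
t=1: [31, 31, 25, 38, 25, 29, 29]
t=2: [44, 36, 40, 30, 33, 34, 36]
t=3: [42, 38, 40, 52, 36, 36, 38]
t=4: [23, 8, 22, 29, 35, 35, 8]
t=5: [29, 19, 29, 33, 45, 45, 19]
t=6: [26, 35, 26, 29, 31, 31, 35]
t=7: [47, 47, 47, 49, 43, 43, 47]
t=8: [16, 19, 16, 17, 15, 15, 19]
t=9: [19, 21, 19, 20, 17, 17, 21]
t=10: [24, 26, 24, 24, 22, 22, 26]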